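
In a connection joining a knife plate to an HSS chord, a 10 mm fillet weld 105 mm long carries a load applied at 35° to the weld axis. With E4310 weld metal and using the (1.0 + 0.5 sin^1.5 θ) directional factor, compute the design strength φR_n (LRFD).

φR_n ≈ 175 kN

E43XX → F_EXX = 430 MPa.
t_e = 0.707 × 10 = 7.07 mm; A_we = 7.07 × 105 = 742.3 mm².
Directional factor: 1.0 + 0.5 sin^1.5(35°) = 1.217.
F_nw = 0.6 × 430 × 1.217 = 314 MPa.
φR_n = 0.75 × 314 × 742.3 × 10⁻³ = 174.8 kN.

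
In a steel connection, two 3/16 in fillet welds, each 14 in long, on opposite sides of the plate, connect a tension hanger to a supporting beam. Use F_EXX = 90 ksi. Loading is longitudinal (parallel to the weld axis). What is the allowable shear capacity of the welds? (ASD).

R_n/Ω ≈ 100 kips

Effective throat t_e = 0.707 × 0.1875 = 0.1326 in.
Total length L = 28 in; A_we = 0.1326 × 28 = 3.712 in².
F_nw = 0.6 F_EXX = 0.6 × 90 = 54 ksi.
R_n = 54 × 3.712 = 200.4 kips; R_n/Ω = 200.4/2.0 = 100.2 kips.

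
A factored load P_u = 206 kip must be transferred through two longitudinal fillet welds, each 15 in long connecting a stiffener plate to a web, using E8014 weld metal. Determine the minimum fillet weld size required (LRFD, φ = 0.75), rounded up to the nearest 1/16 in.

w = 5/16 in

E80XX → F_EXX = 80 ksi.
Total weld length L = 30 in.
Required throat t_e = P_u / (φ × 0.6 F_EXX × L) = 206 / (0.75 × 0.6 × 80 × 30) = 0.1907 in.
Required leg w = t_e / 0.707 = 0.2698 in → use 5/16 in.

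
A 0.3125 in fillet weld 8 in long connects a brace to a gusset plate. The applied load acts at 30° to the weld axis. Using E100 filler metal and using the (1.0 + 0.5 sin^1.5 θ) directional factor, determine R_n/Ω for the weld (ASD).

E100XX → F_EXX = 100 ksi.
t_e = 0.707 × 0.3125 = 0.2209 in; A_we = 0.2209 × 8 = 1.767 in².
Directional factor: 1.0 + 0.5 sin^1.5(30°) = 1.177.
F_nw = 0.6 × 100 × 1.177 = 70.61 ksi.
R_n/Ω = (70.61 × 1.767) / 2.0 = 62.4 kip.

R_n/Ω ≈ 62.4 kip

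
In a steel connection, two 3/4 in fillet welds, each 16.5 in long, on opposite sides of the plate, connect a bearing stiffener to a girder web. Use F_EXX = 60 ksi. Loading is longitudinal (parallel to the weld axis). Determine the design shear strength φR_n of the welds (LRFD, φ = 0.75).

Effective throat t_e = 0.707 × 0.75 = 0.5302 in.
Total length L = 33 in; A_we = 0.5302 × 33 = 17.5 in².
F_nw = 0.6 F_EXX = 0.6 × 60 = 36 ksi.
φR_n = 0.75 × 36 × 17.5 = 472.5 kips.

φR_n ≈ 472 kips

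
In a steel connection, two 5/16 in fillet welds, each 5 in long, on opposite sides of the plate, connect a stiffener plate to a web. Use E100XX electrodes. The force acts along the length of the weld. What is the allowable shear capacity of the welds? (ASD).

E100XX → F_EXX = 100 ksi.
Effective throat t_e = 0.707 × 0.3125 = 0.2209 in.
Total length L = 10 in; A_we = 0.2209 × 10 = 2.209 in².
F_nw = 0.6 F_EXX = 0.6 × 100 = 60 ksi.
R_n = 60 × 2.209 = 132.6 kips; R_n/Ω = 132.6/2.0 = 66.28 kips.

R_n/Ω ≈ 66.3 kips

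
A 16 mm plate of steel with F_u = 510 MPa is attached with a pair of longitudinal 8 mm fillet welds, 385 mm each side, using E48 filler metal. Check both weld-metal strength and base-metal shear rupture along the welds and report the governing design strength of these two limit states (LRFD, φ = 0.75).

φR_n ≈ 941 kN (weld metal governs)

E48XX → F_EXX = 480 MPa.
t_e = 0.707 × 8 = 5.656 mm; L = 770 mm.
Weld metal: φR_n = 0.75 × 0.6 × 480 × 5.656 × 770 × 10⁻³ = 940.7 kN.
Base metal (shear rupture): φR_n = 0.75 × 0.6 × 510 × 16 × 770 × 10⁻³ = 2827 kN.
Governing: weld metal.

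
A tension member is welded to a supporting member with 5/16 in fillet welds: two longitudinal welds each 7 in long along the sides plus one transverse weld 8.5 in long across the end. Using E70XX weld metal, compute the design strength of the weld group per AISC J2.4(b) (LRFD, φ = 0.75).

E70XX → F_EXX = 70 ksi.
t_e = 0.707 × 0.3125 = 0.2209 in.
R_nwl = 0.6 × 70 × 0.2209 × 14 = 129.9 kip (longitudinal, 2 welds).
R_nwt = 0.6 × 70 × 0.2209 × 8.5 = 78.87 kip (transverse, base value).
(i) R_nwl + R_nwt = 208.8 kip; (ii) 0.85 R_nwl + 1.5 R_nwt = 228.7 kip.
R_n = max = 228.7 kip [governs: (ii)]; φR_n = 171.6 kip.

φR_n ≈ 172 kip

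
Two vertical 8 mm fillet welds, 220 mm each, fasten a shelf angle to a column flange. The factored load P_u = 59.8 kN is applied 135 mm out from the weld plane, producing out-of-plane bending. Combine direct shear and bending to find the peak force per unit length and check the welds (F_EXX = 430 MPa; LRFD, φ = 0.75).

f_max ≈ 519 N/mm; adequate

L_w = 2 × 220 = 440 mm; section modulus (unit throat) S = 2 × L²/6 = 16130 mm².
Direct shear f_v = P/L_w = 59.8×10³/440 = 135.9 N/mm.
Moment M = P × e = 59.8×10³ × 135 = 8073000 N·mm; bending f_b = M/S = 500.4 N/mm.
f_max = √(f_v² + f_b²) = √(135.9² + 500.4²) = 518.5 N/mm.
φr_n = 0.75 × 0.6 × 430 × (0.707 × 8) = 1094 N/mm → adequate.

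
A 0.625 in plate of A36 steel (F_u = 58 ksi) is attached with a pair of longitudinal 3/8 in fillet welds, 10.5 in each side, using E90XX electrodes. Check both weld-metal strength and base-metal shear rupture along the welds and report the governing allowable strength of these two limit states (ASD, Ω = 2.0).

R_n/Ω ≈ 150 kips (weld metal governs)

E90XX → F_EXX = 90 ksi.
t_e = 0.707 × 0.375 = 0.2651 in; L = 21 in.
Weld metal: R_n/Ω = (1/2.0) × 0.6 × 90 × 0.2651 × 21 = 150.3 kips.
Base metal (shear rupture): R_n/Ω = (1/2.0) × 0.6 × 58 × 0.625 × 21 = 228.4 kips.
Governing: weld metal.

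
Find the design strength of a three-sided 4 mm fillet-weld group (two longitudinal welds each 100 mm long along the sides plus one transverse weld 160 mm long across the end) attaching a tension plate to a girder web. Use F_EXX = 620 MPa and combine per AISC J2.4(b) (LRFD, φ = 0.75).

t_e = 0.707 × 4 = 2.828 mm.
R_nwl = 0.6 × 620 × 2.828 × 200 × 10⁻³ = 210.4 kN (longitudinal, 2 welds).
R_nwt = 0.6 × 620 × 2.828 × 160 × 10⁻³ = 168.3 kN (transverse, base value).
(i) R_nwl + R_nwt = 378.7 kN; (ii) 0.85 R_nwl + 1.5 R_nwt = 431.3 kN.
R_n = max = 431.3 kN [governs: (ii)]; φR_n = 323.5 kN.

φR_n ≈ 323 kN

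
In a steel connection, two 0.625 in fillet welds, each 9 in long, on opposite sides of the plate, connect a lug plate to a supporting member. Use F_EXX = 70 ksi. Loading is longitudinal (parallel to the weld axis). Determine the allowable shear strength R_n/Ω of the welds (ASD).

Effective throat t_e = 0.707 × 0.625 = 0.4419 in.
Total length L = 18 in; A_we = 0.4419 × 18 = 7.954 in².
F_nw = 0.6 F_EXX = 0.6 × 70 = 42 ksi.
R_n = 42 × 7.954 = 334.1 kips; R_n/Ω = 334.1/2.0 = 167 kips.

R_n/Ω ≈ 167 kips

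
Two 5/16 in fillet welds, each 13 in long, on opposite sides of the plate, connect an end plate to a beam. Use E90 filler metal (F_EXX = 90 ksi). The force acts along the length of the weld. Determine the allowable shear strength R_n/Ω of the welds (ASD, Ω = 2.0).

Effective throat t_e = 0.707 × 0.3125 = 0.2209 in.
Total length L = 26 in; A_we = 0.2209 × 26 = 5.744 in².
F_nw = 0.6 F_EXX = 0.6 × 90 = 54 ksi.
R_n = 54 × 5.744 = 310.2 kips; R_n/Ω = 310.2/2.0 = 155.1 kips.

R_n/Ω ≈ 155 kips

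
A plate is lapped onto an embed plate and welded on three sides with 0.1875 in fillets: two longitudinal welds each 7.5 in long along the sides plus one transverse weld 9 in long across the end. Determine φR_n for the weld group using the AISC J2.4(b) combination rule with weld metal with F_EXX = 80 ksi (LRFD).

φR_n ≈ 125 kip

t_e = 0.707 × 0.1875 = 0.1326 in.
R_nwl = 0.6 × 80 × 0.1326 × 15 = 95.44 kip (longitudinal, 2 welds).
R_nwt = 0.6 × 80 × 0.1326 × 9 = 57.27 kip (transverse, base value).
(i) R_nwl + R_nwt = 152.7 kip; (ii) 0.85 R_nwl + 1.5 R_nwt = 167 kip.
R_n = max = 167 kip [governs: (ii)]; φR_n = 125.3 kip.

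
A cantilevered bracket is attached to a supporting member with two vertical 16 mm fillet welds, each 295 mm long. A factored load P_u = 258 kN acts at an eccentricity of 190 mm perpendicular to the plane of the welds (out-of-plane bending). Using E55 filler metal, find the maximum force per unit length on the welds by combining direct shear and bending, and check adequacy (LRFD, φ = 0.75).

f_max ≈ 1750 N/mm; adequate

E55XX → F_EXX = 550 MPa.
L_w = 2 × 295 = 590 mm; section modulus (unit throat) S = 2 × L²/6 = 29010 mm².
Direct shear f_v = P/L_w = 258×10³/590 = 437.3 N/mm.
Moment M = P × e = 258×10³ × 190 = 49020000 N·mm; bending f_b = M/S = 1690 N/mm.
f_max = √(f_v² + f_b²) = √(437.3² + 1690²) = 1746 N/mm.
φr_n = 0.75 × 0.6 × 550 × (0.707 × 16) = 2800 N/mm → adequate.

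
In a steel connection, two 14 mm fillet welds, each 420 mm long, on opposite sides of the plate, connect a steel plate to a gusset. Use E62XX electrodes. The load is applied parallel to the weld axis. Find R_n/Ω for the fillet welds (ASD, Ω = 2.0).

R_n/Ω ≈ 1550 kN

E62XX → F_EXX = 620 MPa.
Effective throat t_e = 0.707 × 14 = 9.898 mm.
Total length L = 840 mm; A_we = 9.898 × 840 = 8314 mm².
F_nw = 0.6 F_EXX = 0.6 × 620 = 372 MPa.
R_n = 372 × 8314 × 10⁻³ = 3093 kN; R_n/Ω = 3093/2.0 = 1546 kN.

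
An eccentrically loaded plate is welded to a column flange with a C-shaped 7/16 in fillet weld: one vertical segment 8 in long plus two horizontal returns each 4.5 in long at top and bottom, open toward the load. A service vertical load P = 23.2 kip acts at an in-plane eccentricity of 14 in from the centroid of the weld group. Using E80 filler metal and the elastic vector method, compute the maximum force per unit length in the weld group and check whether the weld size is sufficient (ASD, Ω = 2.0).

E80XX → F_EXX = 80 ksi.
Total weld length L_w = 17 in. Treat welds as unit-width lines.
Centroid: x̄ = 2×4.5×2.25 / 17 = 1.191 in from the vertical weld.
Polar moment about centroid: J = I_x + I_y = [8³/12 + 2×4.5×4²] + [8×1.191² + 2(4.5³/12 + 4.5×1.059²)] = 223.3 in³.
Direct shear f_v = P/L_w = 23.2 / 17 = 1.365 kip/in (vertical).
Torsion M = P·e = 23.2 × 14 = 324.8 kip·in.
Critical point at (x, y) = (3.309, 4) from centroid. f_tx = M·y/J = 5.818 kip/in; f_ty = M·x/J = 4.813 kip/in.
Resultant f_max = √[f_tx² + (f_v + f_ty)²] = √[5.818² + (1.365 + 4.813)²] = 8.486 kip/in.
Capacity per unit length: r_n/Ω = (1/2.0) × 0.6 × 80 × (0.707 × 0.4375) = 7.423 kip/in.
8.486 > 7.423 → NOT adequate.

f_max ≈ 8.49 kip/in; NOT adequate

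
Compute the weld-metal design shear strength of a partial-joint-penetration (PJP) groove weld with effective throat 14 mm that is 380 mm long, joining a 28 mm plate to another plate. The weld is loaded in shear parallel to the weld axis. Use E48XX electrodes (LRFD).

φR_n ≈ 1150 kN

E48XX → F_EXX = 480 MPa.
Effective throat (given) t_e = 14 mm.
A_we = 14 × 380 = 5320 mm².
F_nw = 0.6 F_EXX = 288 MPa.
φR_n = 0.75 × 288 × 5320 × 10⁻³ = 1149 kN.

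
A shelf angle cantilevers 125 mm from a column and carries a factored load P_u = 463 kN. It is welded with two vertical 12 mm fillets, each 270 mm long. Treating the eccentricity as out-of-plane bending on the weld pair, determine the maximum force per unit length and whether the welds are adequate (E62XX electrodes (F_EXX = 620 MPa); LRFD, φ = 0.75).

L_w = 2 × 270 = 540 mm; section modulus (unit throat) S = 2 × L²/6 = 24300 mm².
Direct shear f_v = P/L_w = 463×10³/540 = 857.4 N/mm.
Moment M = P × e = 463×10³ × 125 = 57875000 N·mm; bending f_b = M/S = 2382 N/mm.
f_max = √(f_v² + f_b²) = √(857.4² + 2382²) = 2531 N/mm.
φr_n = 0.75 × 0.6 × 620 × (0.707 × 12) = 2367 N/mm → NOT adequate.

f_max ≈ 2530 N/mm; NOT adequate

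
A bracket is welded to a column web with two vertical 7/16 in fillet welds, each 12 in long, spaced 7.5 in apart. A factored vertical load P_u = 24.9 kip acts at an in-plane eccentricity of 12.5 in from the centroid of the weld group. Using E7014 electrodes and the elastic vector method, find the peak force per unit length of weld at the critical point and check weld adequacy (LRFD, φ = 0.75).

f_max ≈ 4.16 kip/in; adequate

E70XX → F_EXX = 70 ksi.
Total weld length L_w = 24 in. Treat welds as unit-width lines.
Polar moment about centroid: J = 2[d³/12 + d(b/2)²] = 2[12³/12 + 12×3.75²] = 625.5 in³.
Direct shear f_v = P/L_w = 24.9 / 24 = 1.037 kip/in (vertical).
Torsion M = P·e = 24.9 × 12.5 = 311.25 kip·in.
Critical point at (x, y) = (3.75, 6) from centroid. f_tx = M·y/J = 2.986 kip/in; f_ty = M·x/J = 1.866 kip/in.
Resultant f_max = √[f_tx² + (f_v + f_ty)²] = √[2.986² + (1.037 + 1.866)²] = 4.165 kip/in.
Capacity per unit length: φr_n = 0.75 × 0.6 × 70 × (0.707 × 0.4375) = 9.743 kip/in.
4.165 ≤ 9.743 → adequate.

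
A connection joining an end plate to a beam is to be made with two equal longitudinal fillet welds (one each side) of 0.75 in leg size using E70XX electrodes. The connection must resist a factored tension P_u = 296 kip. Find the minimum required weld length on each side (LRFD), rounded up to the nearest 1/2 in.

L = 9 in on each side

E70XX → F_EXX = 70 ksi.
Throat t_e = 0.707 × 0.75 = 0.5302 in.
φr_n = 0.75 × 0.6 × 70 × 0.5302 = 16.7 kip/in.
L_req = P_u / φr_n = 296 / 16.7 = 17.72 in total.
Per side: 17.72 / 2 = 8.861 in.
Round up → use L = 9 in on each side.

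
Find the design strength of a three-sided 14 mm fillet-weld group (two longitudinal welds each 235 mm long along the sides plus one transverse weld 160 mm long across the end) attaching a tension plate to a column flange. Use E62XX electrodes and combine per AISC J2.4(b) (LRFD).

φR_n ≈ 1770 kN

E62XX → F_EXX = 620 MPa.
t_e = 0.707 × 14 = 9.898 mm.
R_nwl = 0.6 × 620 × 9.898 × 470 × 10⁻³ = 1731 kN (longitudinal, 2 welds).
R_nwt = 0.6 × 620 × 9.898 × 160 × 10⁻³ = 589.1 kN (transverse, base value).
(i) R_nwl + R_nwt = 2320 kN; (ii) 0.85 R_nwl + 1.5 R_nwt = 2355 kN.
R_n = max = 2355 kN [governs: (ii)]; φR_n = 1766 kN.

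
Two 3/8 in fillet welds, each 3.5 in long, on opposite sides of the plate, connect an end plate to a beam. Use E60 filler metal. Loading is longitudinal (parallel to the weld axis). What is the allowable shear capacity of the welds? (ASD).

E60XX → F_EXX = 60 ksi.
Effective throat t_e = 0.707 × 0.375 = 0.2651 in.
Total length L = 7 in; A_we = 0.2651 × 7 = 1.856 in².
F_nw = 0.6 F_EXX = 0.6 × 60 = 36 ksi.
R_n = 36 × 1.856 = 66.81 kips; R_n/Ω = 66.81/2.0 = 33.41 kips.

R_n/Ω ≈ 33.4 kips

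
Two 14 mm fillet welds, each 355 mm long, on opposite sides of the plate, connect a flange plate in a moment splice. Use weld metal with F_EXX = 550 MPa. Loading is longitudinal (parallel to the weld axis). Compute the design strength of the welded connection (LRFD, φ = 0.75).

φR_n ≈ 1740 kN

Effective throat t_e = 0.707 × 14 = 9.898 mm.
Total length L = 710 mm; A_we = 9.898 × 710 = 7028 mm².
F_nw = 0.6 F_EXX = 0.6 × 550 = 330 MPa.
φR_n = 0.75 × 330 × 7028 × 10⁻³ = 1739 kN.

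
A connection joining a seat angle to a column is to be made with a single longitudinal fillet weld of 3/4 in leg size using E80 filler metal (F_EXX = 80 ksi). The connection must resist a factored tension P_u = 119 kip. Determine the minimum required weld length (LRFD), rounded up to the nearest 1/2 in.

L = 6.5 in

Throat t_e = 0.707 × 0.75 = 0.5302 in.
φr_n = 0.75 × 0.6 × 80 × 0.5302 = 19.09 kip/in.
L_req = P_u / φr_n = 119 / 19.09 = 6.234 in total.
Round up → use L = 6.5 in.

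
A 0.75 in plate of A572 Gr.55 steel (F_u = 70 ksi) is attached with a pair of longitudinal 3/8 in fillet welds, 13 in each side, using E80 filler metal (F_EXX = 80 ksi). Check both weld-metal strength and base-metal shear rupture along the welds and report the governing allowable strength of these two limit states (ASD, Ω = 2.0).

t_e = 0.707 × 0.375 = 0.2651 in; L = 26 in.
Weld metal: R_n/Ω = (1/2.0) × 0.6 × 80 × 0.2651 × 26 = 165.4 kips.
Base metal (shear rupture): R_n/Ω = (1/2.0) × 0.6 × 70 × 0.75 × 26 = 409.5 kips.
Governing: weld metal.

R_n/Ω ≈ 165 kips (weld metal governs)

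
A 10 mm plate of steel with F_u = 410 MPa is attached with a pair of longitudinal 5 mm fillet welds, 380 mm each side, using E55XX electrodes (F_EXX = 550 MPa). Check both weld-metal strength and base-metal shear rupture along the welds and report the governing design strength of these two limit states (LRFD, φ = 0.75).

φR_n ≈ 665 kN (weld metal governs)

t_e = 0.707 × 5 = 3.535 mm; L = 760 mm.
Weld metal: φR_n = 0.75 × 0.6 × 550 × 3.535 × 760 × 10⁻³ = 664.9 kN.
Base metal (shear rupture): φR_n = 0.75 × 0.6 × 410 × 10 × 760 × 10⁻³ = 1402 kN.
Governing: weld metal.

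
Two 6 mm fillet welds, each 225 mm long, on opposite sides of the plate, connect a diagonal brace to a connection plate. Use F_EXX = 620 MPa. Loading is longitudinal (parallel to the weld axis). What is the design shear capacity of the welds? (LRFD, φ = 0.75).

Effective throat t_e = 0.707 × 6 = 4.242 mm.
Total length L = 450 mm; A_we = 4.242 × 450 = 1909 mm².
F_nw = 0.6 F_EXX = 0.6 × 620 = 372 MPa.
φR_n = 0.75 × 372 × 1909 × 10⁻³ = 532.6 kN.

φR_n ≈ 533 kN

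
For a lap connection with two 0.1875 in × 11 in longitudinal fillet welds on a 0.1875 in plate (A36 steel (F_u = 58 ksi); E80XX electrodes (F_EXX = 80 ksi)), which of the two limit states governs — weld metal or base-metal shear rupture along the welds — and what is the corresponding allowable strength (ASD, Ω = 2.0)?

t_e = 0.707 × 0.1875 = 0.1326 in; L = 22 in.
Weld metal: R_n/Ω = (1/2.0) × 0.6 × 80 × 0.1326 × 22 = 69.99 kips.
Base metal (shear rupture): R_n/Ω = (1/2.0) × 0.6 × 58 × 0.1875 × 22 = 71.77 kips.
Governing: weld metal.

R_n/Ω ≈ 70 kips (weld metal governs)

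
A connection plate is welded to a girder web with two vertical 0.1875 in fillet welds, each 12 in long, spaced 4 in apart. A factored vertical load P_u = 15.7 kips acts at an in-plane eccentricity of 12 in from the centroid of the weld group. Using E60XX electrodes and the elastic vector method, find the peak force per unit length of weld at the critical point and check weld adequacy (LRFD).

E60XX → F_EXX = 60 ksi.
Total weld length L_w = 24 in. Treat welds as unit-width lines.
Polar moment about centroid: J = 2[d³/12 + d(b/2)²] = 2[12³/12 + 12×2²] = 384 in³.
Direct shear f_v = P/L_w = 15.7 / 24 = 0.6542 kip/in (vertical).
Torsion M = P·e = 15.7 × 12 = 188.4 kip·in.
Critical point at (x, y) = (2, 6) from centroid. f_tx = M·y/J = 2.944 kip/in; f_ty = M·x/J = 0.9812 kip/in.
Resultant f_max = √[f_tx² + (f_v + f_ty)²] = √[2.944² + (0.6542 + 0.9812)²] = 3.368 kip/in.
Capacity per unit length: φr_n = 0.75 × 0.6 × 60 × (0.707 × 0.1875) = 3.579 kip/in.
3.368 ≤ 3.579 → adequate.

f_max ≈ 3.37 kip/in; adequate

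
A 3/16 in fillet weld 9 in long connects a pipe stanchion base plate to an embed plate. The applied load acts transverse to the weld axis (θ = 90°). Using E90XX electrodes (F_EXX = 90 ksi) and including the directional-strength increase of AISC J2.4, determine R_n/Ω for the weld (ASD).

R_n/Ω ≈ 48.3 kip

t_e = 0.707 × 0.1875 = 0.1326 in; A_we = 0.1326 × 9 = 1.193 in².
Directional factor: 1.0 + 0.5 sin^1.5(90°) = 1.5.
F_nw = 0.6 × 90 × 1.5 = 81 ksi.
R_n/Ω = (81 × 1.193) / 2.0 = 48.32 kip.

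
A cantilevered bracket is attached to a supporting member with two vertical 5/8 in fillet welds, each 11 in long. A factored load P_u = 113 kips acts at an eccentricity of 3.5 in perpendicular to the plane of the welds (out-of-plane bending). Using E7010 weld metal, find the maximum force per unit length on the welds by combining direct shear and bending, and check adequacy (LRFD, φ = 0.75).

f_max ≈ 11.1 kip/in; adequate

E70XX → F_EXX = 70 ksi.
L_w = 2 × 11 = 22 in; section modulus (unit throat) S = 2 × L²/6 = 40.33 in².
Direct shear f_v = P/L_w = 113/22 = 5.136 kip/in.
Moment M = P × e = 113 × 3.5 = 395.5 kip·in; bending f_b = M/S = 9.806 kip/in.
f_max = √(f_v² + f_b²) = √(5.136² + 9.806²) = 11.07 kip/in.
φr_n = 0.75 × 0.6 × 70 × (0.707 × 0.625) = 13.92 kip/in → adequate.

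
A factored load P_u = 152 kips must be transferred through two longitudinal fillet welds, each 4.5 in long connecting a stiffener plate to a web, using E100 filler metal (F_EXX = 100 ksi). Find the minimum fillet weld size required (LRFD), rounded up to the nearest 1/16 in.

Total weld length L = 9 in.
Required throat t_e = P_u / (φ × 0.6 F_EXX × L) = 152 / (0.75 × 0.6 × 100 × 9) = 0.3753 in.
Required leg w = t_e / 0.707 = 0.5308 in → use 9/16 in.

w = 9/16 in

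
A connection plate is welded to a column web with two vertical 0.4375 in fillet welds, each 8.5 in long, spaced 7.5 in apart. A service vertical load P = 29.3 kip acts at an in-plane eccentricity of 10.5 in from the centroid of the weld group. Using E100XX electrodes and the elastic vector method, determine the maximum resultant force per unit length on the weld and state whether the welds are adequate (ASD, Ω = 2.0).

f_max ≈ 6.38 kip/in; adequate

E100XX → F_EXX = 100 ksi.
Total weld length L_w = 17 in. Treat welds as unit-width lines.
Polar moment about centroid: J = 2[d³/12 + d(b/2)²] = 2[8.5³/12 + 8.5×3.75²] = 341.4 in³.
Direct shear f_v = P/L_w = 29.3 / 17 = 1.724 kip/in (vertical).
Torsion M = P·e = 29.3 × 10.5 = 307.65 kip·in.
Critical point at (x, y) = (3.75, 4.25) from centroid. f_tx = M·y/J = 3.83 kip/in; f_ty = M·x/J = 3.379 kip/in.
Resultant f_max = √[f_tx² + (f_v + f_ty)²] = √[3.83² + (1.724 + 3.379)²] = 6.38 kip/in.
Capacity per unit length: r_n/Ω = (1/2.0) × 0.6 × 100 × (0.707 × 0.4375) = 9.279 kip/in.
6.38 ≤ 9.279 → adequate.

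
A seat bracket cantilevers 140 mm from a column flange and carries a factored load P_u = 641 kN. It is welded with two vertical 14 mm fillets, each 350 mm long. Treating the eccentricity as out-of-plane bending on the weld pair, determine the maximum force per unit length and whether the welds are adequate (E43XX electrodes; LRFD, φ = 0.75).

E43XX → F_EXX = 430 MPa.
L_w = 2 × 350 = 700 mm; section modulus (unit throat) S = 2 × L²/6 = 40830 mm².
Direct shear f_v = P/L_w = 641×10³/700 = 915.7 N/mm.
Moment M = P × e = 641×10³ × 140 = 89740000 N·mm; bending f_b = M/S = 2198 N/mm.
f_max = √(f_v² + f_b²) = √(915.7² + 2198²) = 2381 N/mm.
φr_n = 0.75 × 0.6 × 430 × (0.707 × 14) = 1915 N/mm → NOT adequate.

f_max ≈ 2380 N/mm; NOT adequate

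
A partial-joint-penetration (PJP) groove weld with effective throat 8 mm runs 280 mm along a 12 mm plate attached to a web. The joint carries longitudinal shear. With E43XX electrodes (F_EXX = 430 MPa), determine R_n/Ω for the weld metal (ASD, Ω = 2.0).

R_n/Ω ≈ 289 kN

Effective throat (given) t_e = 8 mm.
A_we = 8 × 280 = 2240 mm².
F_nw = 0.6 F_EXX = 258 MPa.
R_n/Ω = (258 × 2240) / 2.0 × 10⁻³ = 289 kN.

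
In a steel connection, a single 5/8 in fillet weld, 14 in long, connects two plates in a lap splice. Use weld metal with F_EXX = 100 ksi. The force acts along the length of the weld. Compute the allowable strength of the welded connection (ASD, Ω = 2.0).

R_n/Ω ≈ 186 kip

Effective throat t_e = 0.707 × 0.625 = 0.4419 in.
Total length L = 14 in; A_we = 0.4419 × 14 = 6.186 in².
F_nw = 0.6 F_EXX = 0.6 × 100 = 60 ksi.
R_n = 60 × 6.186 = 371.2 kip; R_n/Ω = 371.2/2.0 = 185.6 kip.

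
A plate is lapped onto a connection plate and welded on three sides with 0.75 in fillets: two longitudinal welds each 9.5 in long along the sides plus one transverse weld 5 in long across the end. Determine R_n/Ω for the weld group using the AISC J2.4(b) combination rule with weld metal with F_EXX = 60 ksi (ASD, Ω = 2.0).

R_n/Ω ≈ 229 kips

t_e = 0.707 × 0.75 = 0.5302 in.
R_nwl = 0.6 × 60 × 0.5302 × 19 = 362.7 kips (longitudinal, 2 welds).
R_nwt = 0.6 × 60 × 0.5302 × 5 = 95.44 kips (transverse, base value).
(i) R_nwl + R_nwt = 458.1 kips; (ii) 0.85 R_nwl + 1.5 R_nwt = 451.5 kips.
R_n = max = 458.1 kips [governs: (i)]; R_n/Ω = 229.1 kips.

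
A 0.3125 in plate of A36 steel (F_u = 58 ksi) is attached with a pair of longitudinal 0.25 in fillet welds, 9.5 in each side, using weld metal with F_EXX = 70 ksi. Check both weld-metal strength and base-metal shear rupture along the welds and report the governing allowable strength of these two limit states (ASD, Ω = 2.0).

t_e = 0.707 × 0.25 = 0.1767 in; L = 19 in.
Weld metal: R_n/Ω = (1/2.0) × 0.6 × 70 × 0.1767 × 19 = 70.52 kip.
Base metal (shear rupture): R_n/Ω = (1/2.0) × 0.6 × 58 × 0.3125 × 19 = 103.3 kip.
Governing: weld metal.

R_n/Ω ≈ 70.5 kip (weld metal governs)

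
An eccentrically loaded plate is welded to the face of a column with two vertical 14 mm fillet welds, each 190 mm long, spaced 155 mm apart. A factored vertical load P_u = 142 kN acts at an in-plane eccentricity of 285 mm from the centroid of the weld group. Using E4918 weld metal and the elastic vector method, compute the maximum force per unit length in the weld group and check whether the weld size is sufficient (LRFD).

E49XX → F_EXX = 490 MPa.
Total weld length L_w = 380 mm. Treat welds as unit-width lines.
Polar moment about centroid: J = 2[d³/12 + d(b/2)²] = 2[190³/12 + 190×77.5²] = 3426000 mm³.
Direct shear f_v = P/L_w = 142×10³ / 380 = 373.7 N/mm (vertical).
Torsion M = P·e = 142×10³ × 285 = 40470000 N·mm.
Critical point at (x, y) = (77.5, 95) from centroid. f_tx = M·y/J = 1122 N/mm; f_ty = M·x/J = 915.6 N/mm.
Resultant f_max = √[f_tx² + (f_v + f_ty)²] = √[1122² + (373.7 + 915.6)²] = 1709 N/mm.
Capacity per unit length: φr_n = 0.75 × 0.6 × 490 × (0.707 × 14) = 2183 N/mm.
1709 ≤ 2183 → adequate.

f_max ≈ 1710 N/mm; adequate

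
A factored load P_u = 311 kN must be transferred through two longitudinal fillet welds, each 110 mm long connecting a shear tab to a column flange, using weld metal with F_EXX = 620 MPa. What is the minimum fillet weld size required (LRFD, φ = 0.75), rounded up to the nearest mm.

Total weld length L = 220 mm.
Required throat t_e = P_u / (φ × 0.6 F_EXX × L) = 311 / (0.75 × 0.6 × 620 × 220 × 10⁻³) = 5.067 mm.
Required leg w = t_e / 0.707 = 7.167 mm → use 8 mm.

w = 8 mm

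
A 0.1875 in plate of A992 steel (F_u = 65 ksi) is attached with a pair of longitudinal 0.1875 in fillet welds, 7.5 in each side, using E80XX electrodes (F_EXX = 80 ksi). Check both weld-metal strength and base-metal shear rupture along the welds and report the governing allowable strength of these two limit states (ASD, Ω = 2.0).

t_e = 0.707 × 0.1875 = 0.1326 in; L = 15 in.
Weld metal: R_n/Ω = (1/2.0) × 0.6 × 80 × 0.1326 × 15 = 47.72 kips.
Base metal (shear rupture): R_n/Ω = (1/2.0) × 0.6 × 65 × 0.1875 × 15 = 54.84 kips.
Governing: weld metal.

R_n/Ω ≈ 47.7 kips (weld metal governs)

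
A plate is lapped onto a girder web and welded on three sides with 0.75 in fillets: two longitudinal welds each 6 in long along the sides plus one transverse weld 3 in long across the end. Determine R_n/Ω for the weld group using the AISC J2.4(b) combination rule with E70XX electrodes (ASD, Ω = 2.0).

R_n/Ω ≈ 167 kips

E70XX → F_EXX = 70 ksi.
t_e = 0.707 × 0.75 = 0.5302 in.
R_nwl = 0.6 × 70 × 0.5302 × 12 = 267.2 kips (longitudinal, 2 welds).
R_nwt = 0.6 × 70 × 0.5302 × 3 = 66.81 kips (transverse, base value).
(i) R_nwl + R_nwt = 334.1 kips; (ii) 0.85 R_nwl + 1.5 R_nwt = 327.4 kips.
R_n = max = 334.1 kips [governs: (i)]; R_n/Ω = 167 kips.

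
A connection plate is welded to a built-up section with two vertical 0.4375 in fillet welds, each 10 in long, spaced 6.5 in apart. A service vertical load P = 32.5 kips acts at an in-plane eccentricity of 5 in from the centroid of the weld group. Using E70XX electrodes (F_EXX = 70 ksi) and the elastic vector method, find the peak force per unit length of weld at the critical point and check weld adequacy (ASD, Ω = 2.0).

Total weld length L_w = 20 in. Treat welds as unit-width lines.
Polar moment about centroid: J = 2[d³/12 + d(b/2)²] = 2[10³/12 + 10×3.25²] = 377.9 in³.
Direct shear f_v = P/L_w = 32.5 / 20 = 1.625 kip/in (vertical).
Torsion M = P·e = 32.5 × 5 = 162.5 kip·in.
Critical point at (x, y) = (3.25, 5) from centroid. f_tx = M·y/J = 2.15 kip/in; f_ty = M·x/J = 1.397 kip/in.
Resultant f_max = √[f_tx² + (f_v + f_ty)²] = √[2.15² + (1.625 + 1.397)²] = 3.709 kip/in.
Capacity per unit length: r_n/Ω = (1/2.0) × 0.6 × 70 × (0.707 × 0.4375) = 6.496 kip/in.
3.709 ≤ 6.496 → adequate.

f_max ≈ 3.71 kip/in; adequate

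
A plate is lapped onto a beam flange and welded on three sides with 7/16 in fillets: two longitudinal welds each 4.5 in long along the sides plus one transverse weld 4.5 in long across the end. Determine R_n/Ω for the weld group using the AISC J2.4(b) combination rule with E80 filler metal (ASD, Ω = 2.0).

E80XX → F_EXX = 80 ksi.
t_e = 0.707 × 0.4375 = 0.3093 in.
R_nwl = 0.6 × 80 × 0.3093 × 9 = 133.6 kip (longitudinal, 2 welds).
R_nwt = 0.6 × 80 × 0.3093 × 4.5 = 66.81 kip (transverse, base value).
(i) R_nwl + R_nwt = 200.4 kip; (ii) 0.85 R_nwl + 1.5 R_nwt = 213.8 kip.
R_n = max = 213.8 kip [governs: (ii)]; R_n/Ω = 106.9 kip.

R_n/Ω ≈ 107 kip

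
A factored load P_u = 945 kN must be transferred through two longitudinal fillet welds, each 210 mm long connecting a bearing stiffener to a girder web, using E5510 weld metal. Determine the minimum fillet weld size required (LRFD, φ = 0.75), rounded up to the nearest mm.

w = 13 mm

E55XX → F_EXX = 550 MPa.
Total weld length L = 420 mm.
Required throat t_e = P_u / (φ × 0.6 F_EXX × L) = 945 / (0.75 × 0.6 × 550 × 420 × 10⁻³) = 9.091 mm.
Required leg w = t_e / 0.707 = 12.86 mm → use 13 mm.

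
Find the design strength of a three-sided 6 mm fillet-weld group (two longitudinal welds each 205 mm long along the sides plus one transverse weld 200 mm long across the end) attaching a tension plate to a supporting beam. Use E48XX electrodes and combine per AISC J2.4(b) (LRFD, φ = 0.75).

φR_n ≈ 594 kN

E48XX → F_EXX = 480 MPa.
t_e = 0.707 × 6 = 4.242 mm.
R_nwl = 0.6 × 480 × 4.242 × 410 × 10⁻³ = 500.9 kN (longitudinal, 2 welds).
R_nwt = 0.6 × 480 × 4.242 × 200 × 10⁻³ = 244.3 kN (transverse, base value).
(i) R_nwl + R_nwt = 745.2 kN; (ii) 0.85 R_nwl + 1.5 R_nwt = 792.3 kN.
R_n = max = 792.3 kN [governs: (ii)]; φR_n = 594.2 kN.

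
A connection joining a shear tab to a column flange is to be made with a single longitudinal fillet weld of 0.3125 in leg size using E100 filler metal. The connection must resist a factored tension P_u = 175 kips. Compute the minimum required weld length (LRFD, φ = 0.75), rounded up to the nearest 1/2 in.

E100XX → F_EXX = 100 ksi.
Throat t_e = 0.707 × 0.3125 = 0.2209 in.
φr_n = 0.75 × 0.6 × 100 × 0.2209 = 9.942 kips/in.
L_req = P_u / φr_n = 175 / 9.942 = 17.6 in total.
Round up → use L = 18 in.

L = 18 in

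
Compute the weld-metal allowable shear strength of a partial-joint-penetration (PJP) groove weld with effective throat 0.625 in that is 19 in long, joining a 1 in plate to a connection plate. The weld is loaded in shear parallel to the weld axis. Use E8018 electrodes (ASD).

R_n/Ω ≈ 285 kips

E80XX → F_EXX = 80 ksi.
Effective throat (given) t_e = 0.625 in.
A_we = 0.625 × 19 = 11.88 in².
F_nw = 0.6 F_EXX = 48 ksi.
R_n/Ω = (48 × 11.88) / 2.0 = 285 kips.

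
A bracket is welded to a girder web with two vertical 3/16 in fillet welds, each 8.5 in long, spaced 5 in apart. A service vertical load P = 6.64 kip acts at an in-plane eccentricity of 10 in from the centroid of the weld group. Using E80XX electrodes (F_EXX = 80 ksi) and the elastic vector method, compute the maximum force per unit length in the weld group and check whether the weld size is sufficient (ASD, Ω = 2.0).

f_max ≈ 1.8 kip/in; adequate

Total weld length L_w = 17 in. Treat welds as unit-width lines.
Polar moment about centroid: J = 2[d³/12 + d(b/2)²] = 2[8.5³/12 + 8.5×2.5²] = 208.6 in³.
Direct shear f_v = P/L_w = 6.64 / 17 = 0.3906 kip/in (vertical).
Torsion M = P·e = 6.64 × 10 = 66.4 kip·in.
Critical point at (x, y) = (2.5, 4.25) from centroid. f_tx = M·y/J = 1.353 kip/in; f_ty = M·x/J = 0.7958 kip/in.
Resultant f_max = √[f_tx² + (f_v + f_ty)²] = √[1.353² + (0.3906 + 0.7958)²] = 1.799 kip/in.
Capacity per unit length: r_n/Ω = (1/2.0) × 0.6 × 80 × (0.707 × 0.1875) = 3.181 kip/in.
1.799 ≤ 3.181 → adequate.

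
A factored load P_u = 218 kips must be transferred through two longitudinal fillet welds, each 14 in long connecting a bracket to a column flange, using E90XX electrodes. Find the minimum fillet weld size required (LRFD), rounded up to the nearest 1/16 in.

E90XX → F_EXX = 90 ksi.
Total weld length L = 28 in.
Required throat t_e = P_u / (φ × 0.6 F_EXX × L) = 218 / (0.75 × 0.6 × 90 × 28) = 0.1922 in.
Required leg w = t_e / 0.707 = 0.2719 in → use 5/16 in.

w = 5/16 in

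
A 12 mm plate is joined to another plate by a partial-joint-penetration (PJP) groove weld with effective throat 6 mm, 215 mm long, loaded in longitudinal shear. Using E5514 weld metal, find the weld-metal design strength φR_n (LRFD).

E55XX → F_EXX = 550 MPa.
Effective throat (given) t_e = 6 mm.
A_we = 6 × 215 = 1290 mm².
F_nw = 0.6 F_EXX = 330 MPa.
φR_n = 0.75 × 330 × 1290 × 10⁻³ = 319.3 kN.

φR_n ≈ 319 kN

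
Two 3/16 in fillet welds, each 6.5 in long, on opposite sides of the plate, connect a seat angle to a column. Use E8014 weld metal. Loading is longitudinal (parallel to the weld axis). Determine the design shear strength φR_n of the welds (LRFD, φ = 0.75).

φR_n ≈ 62 kips

E80XX → F_EXX = 80 ksi.
Effective throat t_e = 0.707 × 0.1875 = 0.1326 in.
Total length L = 13 in; A_we = 0.1326 × 13 = 1.723 in².
F_nw = 0.6 F_EXX = 0.6 × 80 = 48 ksi.
φR_n = 0.75 × 48 × 1.723 = 62.04 kips.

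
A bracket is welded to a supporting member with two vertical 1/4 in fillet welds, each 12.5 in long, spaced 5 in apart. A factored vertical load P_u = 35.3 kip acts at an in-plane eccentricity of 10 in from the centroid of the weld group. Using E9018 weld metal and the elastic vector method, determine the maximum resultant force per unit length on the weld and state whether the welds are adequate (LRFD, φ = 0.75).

E90XX → F_EXX = 90 ksi.
Total weld length L_w = 25 in. Treat welds as unit-width lines.
Polar moment about centroid: J = 2[d³/12 + d(b/2)²] = 2[12.5³/12 + 12.5×2.5²] = 481.8 in³.
Direct shear f_v = P/L_w = 35.3 / 25 = 1.412 kip/in (vertical).
Torsion M = P·e = 35.3 × 10 = 353 kip·in.
Critical point at (x, y) = (2.5, 6.25) from centroid. f_tx = M·y/J = 4.579 kip/in; f_ty = M·x/J = 1.832 kip/in.
Resultant f_max = √[f_tx² + (f_v + f_ty)²] = √[4.579² + (1.412 + 1.832)²] = 5.612 kip/in.
Capacity per unit length: φr_n = 0.75 × 0.6 × 90 × (0.707 × 0.25) = 7.158 kip/in.
5.612 ≤ 7.158 → adequate.

f_max ≈ 5.61 kip/in; adequate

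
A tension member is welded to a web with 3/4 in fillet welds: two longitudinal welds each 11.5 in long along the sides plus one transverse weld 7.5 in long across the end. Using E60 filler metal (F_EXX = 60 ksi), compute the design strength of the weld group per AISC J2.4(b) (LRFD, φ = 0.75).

t_e = 0.707 × 0.75 = 0.5302 in.
R_nwl = 0.6 × 60 × 0.5302 × 23 = 439 kips (longitudinal, 2 welds).
R_nwt = 0.6 × 60 × 0.5302 × 7.5 = 143.2 kips (transverse, base value).
(i) R_nwl + R_nwt = 582.2 kips; (ii) 0.85 R_nwl + 1.5 R_nwt = 587.9 kips.
R_n = max = 587.9 kips [governs: (ii)]; φR_n = 441 kips.

φR_n ≈ 441 kips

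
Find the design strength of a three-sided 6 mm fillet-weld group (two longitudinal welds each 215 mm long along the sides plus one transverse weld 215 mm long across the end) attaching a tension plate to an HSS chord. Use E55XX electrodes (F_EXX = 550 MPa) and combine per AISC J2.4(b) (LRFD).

φR_n ≈ 722 kN

t_e = 0.707 × 6 = 4.242 mm.
R_nwl = 0.6 × 550 × 4.242 × 430 × 10⁻³ = 601.9 kN (longitudinal, 2 welds).
R_nwt = 0.6 × 550 × 4.242 × 215 × 10⁻³ = 301 kN (transverse, base value).
(i) R_nwl + R_nwt = 902.9 kN; (ii) 0.85 R_nwl + 1.5 R_nwt = 963.1 kN.
R_n = max = 963.1 kN [governs: (ii)]; φR_n = 722.3 kN.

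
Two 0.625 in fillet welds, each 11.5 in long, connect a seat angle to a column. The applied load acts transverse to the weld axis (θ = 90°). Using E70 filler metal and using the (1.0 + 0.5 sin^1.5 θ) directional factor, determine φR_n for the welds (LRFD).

E70XX → F_EXX = 70 ksi.
t_e = 0.707 × 0.625 = 0.4419 in; A_we = 0.4419 × 23 = 10.16 in².
Directional factor: 1.0 + 0.5 sin^1.5(90°) = 1.5.
F_nw = 0.6 × 70 × 1.5 = 63 ksi.
φR_n = 0.75 × 63 × 10.16 = 480.2 kips.

φR_n ≈ 480 kips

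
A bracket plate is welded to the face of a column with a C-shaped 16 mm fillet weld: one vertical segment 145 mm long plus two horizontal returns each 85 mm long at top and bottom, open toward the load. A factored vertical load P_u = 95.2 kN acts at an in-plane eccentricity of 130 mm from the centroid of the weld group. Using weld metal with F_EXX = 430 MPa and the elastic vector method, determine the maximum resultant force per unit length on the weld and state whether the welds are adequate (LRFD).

Total weld length L_w = 315 mm. Treat welds as unit-width lines.
Centroid: x̄ = 2×85×42.5 / 315 = 22.94 mm from the vertical weld.
Polar moment about centroid: J = I_x + I_y = [145³/12 + 2×85×72.5²] + [145×22.94² + 2(85³/12 + 85×19.56²)] = 1391000 mm³.
Direct shear f_v = P/L_w = 95.2×10³ / 315 = 302.2 N/mm (vertical).
Torsion M = P·e = 95.2×10³ × 130 = 12376000 N·mm.
Critical point at (x, y) = (62.06, 72.5) from centroid. f_tx = M·y/J = 644.9 N/mm; f_ty = M·x/J = 552.1 N/mm.
Resultant f_max = √[f_tx² + (f_v + f_ty)²] = √[644.9² + (302.2 + 552.1)²] = 1070 N/mm.
Capacity per unit length: φr_n = 0.75 × 0.6 × 430 × (0.707 × 16) = 2189 N/mm.
1070 ≤ 2189 → adequate.

f_max ≈ 1070 N/mm; adequate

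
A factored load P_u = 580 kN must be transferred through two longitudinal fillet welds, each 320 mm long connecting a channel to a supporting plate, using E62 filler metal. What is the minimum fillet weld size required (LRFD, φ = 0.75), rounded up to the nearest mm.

w = 5 mm

E62XX → F_EXX = 620 MPa.
Total weld length L = 640 mm.
Required throat t_e = P_u / (φ × 0.6 F_EXX × L) = 580 / (0.75 × 0.6 × 620 × 640 × 10⁻³) = 3.248 mm.
Required leg w = t_e / 0.707 = 4.594 mm → use 5 mm.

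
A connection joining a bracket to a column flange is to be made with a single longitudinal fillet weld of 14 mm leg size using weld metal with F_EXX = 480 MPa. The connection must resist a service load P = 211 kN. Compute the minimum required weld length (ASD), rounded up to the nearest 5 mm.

L = 150 mm

Throat t_e = 0.707 × 14 = 9.898 mm.
r_n/Ω = (0.6 × 480 × 9.898) / 2.0 = 1425 N/mm = 1.425 kN/mm.
L_req = P / (r_n/Ω) = 211 / 1.425 = 148 mm total.
Round up → use L = 150 mm.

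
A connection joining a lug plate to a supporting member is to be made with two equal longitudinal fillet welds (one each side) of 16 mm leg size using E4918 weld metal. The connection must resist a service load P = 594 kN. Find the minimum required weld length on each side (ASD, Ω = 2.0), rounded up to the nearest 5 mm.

L = 180 mm on each side

E49XX → F_EXX = 490 MPa.
Throat t_e = 0.707 × 16 = 11.31 mm.
r_n/Ω = (0.6 × 490 × 11.31) / 2.0 = 1663 N/mm = 1.663 kN/mm.
L_req = P / (r_n/Ω) = 594 / 1.663 = 357.2 mm total.
Per side: 357.2 / 2 = 178.6 mm.
Round up → use L = 180 mm on each side.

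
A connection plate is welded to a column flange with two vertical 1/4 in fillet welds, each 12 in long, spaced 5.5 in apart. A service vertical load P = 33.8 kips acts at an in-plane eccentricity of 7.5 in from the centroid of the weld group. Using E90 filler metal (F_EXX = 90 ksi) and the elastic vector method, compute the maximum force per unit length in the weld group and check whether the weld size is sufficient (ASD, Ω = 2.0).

f_max ≈ 4.34 kip/in; adequate

Total weld length L_w = 24 in. Treat welds as unit-width lines.
Polar moment about centroid: J = 2[d³/12 + d(b/2)²] = 2[12³/12 + 12×2.75²] = 469.5 in³.
Direct shear f_v = P/L_w = 33.8 / 24 = 1.408 kip/in (vertical).
Torsion M = P·e = 33.8 × 7.5 = 253.5 kip·in.
Critical point at (x, y) = (2.75, 6) from centroid. f_tx = M·y/J = 3.24 kip/in; f_ty = M·x/J = 1.485 kip/in.
Resultant f_max = √[f_tx² + (f_v + f_ty)²] = √[3.24² + (1.408 + 1.485)²] = 4.343 kip/in.
Capacity per unit length: r_n/Ω = (1/2.0) × 0.6 × 90 × (0.707 × 0.25) = 4.772 kip/in.
4.343 ≤ 4.772 → adequate.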